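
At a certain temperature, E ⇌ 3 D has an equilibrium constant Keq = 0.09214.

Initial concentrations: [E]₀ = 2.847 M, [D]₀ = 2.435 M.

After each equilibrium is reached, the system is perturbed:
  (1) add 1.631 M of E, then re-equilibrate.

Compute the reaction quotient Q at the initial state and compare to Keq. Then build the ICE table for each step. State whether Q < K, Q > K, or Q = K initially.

Q₀ = 5.071; Q > K (proceeds reverse)

Q₀ = 5.071 vs Keq = 0.09214 ⇒ Q>K, reverse
Step 1:
                  E         D
  Initial     2.847     2.435
  Change     0.5846    -1.754
  Equil       3.432    0.6813
  solve Keq expr → x = -0.5846; check Q = 0.09214
Then add 1.631 M of E.
Step 2:
                  E         D
  Initial     5.063    0.6813
  Change    -0.0309    0.0927
  Equil       5.032     0.774
  solve Keq expr → x = 0.0309; check Q = 0.09214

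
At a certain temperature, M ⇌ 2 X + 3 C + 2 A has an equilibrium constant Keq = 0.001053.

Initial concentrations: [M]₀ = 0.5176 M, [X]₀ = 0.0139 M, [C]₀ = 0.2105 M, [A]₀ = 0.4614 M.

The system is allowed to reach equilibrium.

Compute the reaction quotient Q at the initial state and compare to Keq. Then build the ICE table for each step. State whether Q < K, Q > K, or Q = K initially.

Q₀ = 7.4122e-07; Q < K (proceeds forward)

Q₀ = 7.4122e-07 vs Keq = 0.001053 ⇒ Q<K, forward
Step 1:
                  M         X         C         A
  Initial    0.5176    0.0139    0.2105    0.4614
  Change   -0.06478    0.1296    0.1943    0.1296
  Equil      0.4528    0.1435    0.4048     0.591
  solve Keq expr → x = 0.06478; check Q = 0.001053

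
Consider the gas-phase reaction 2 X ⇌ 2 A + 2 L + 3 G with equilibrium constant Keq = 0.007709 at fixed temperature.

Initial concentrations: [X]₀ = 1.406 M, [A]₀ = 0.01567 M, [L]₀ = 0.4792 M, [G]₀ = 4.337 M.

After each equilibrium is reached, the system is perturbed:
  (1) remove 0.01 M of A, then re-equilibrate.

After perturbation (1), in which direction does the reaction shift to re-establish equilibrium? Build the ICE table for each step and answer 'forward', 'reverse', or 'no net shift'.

Direction: forward

Q₀ = 0.002327 vs Keq = 0.007709 ⇒ Q<K, forward
Step 1:
                  X         A         L         G
  I           1.406   0.01567    0.4792     4.337
  C        -0.01177   0.01177   0.01177   0.01765
  E           1.394   0.02744     0.491     4.355
  solve Keq expr → x = 0.005884; check Q = 0.007709
Then remove 0.01 M of A.
Step 2:
                  X         A         L         G
  I           1.394   0.01744     0.491     4.355
  C       -0.009192  0.009192  0.009192   0.01379
  E           1.385   0.02663    0.5002     4.368
  solve Keq expr → x = 0.004596; check Q = 0.007709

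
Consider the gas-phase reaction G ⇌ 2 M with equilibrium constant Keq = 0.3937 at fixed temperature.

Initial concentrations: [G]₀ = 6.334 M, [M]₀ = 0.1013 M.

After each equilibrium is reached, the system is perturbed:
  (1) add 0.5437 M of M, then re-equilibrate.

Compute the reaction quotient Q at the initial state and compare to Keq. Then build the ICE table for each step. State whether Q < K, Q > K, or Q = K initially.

Q₀ = 0.00162 vs Keq = 0.3937 ⇒ Q<K, forward
Step 1:
                   G          M
  I            6.334     0.1013
  C          -0.6944      1.389
  E             5.64       1.49
  solve Keq expr → x = 0.6944; check Q = 0.3937
Then add 0.5437 M of M.
Step 2:
                   G          M
  I             5.64      2.034
  C           0.2552    -0.5104
  E            5.895      1.523
  solve Keq expr → x = -0.2552; check Q = 0.3937

Q₀ = 0.00162; Q < K (proceeds forward)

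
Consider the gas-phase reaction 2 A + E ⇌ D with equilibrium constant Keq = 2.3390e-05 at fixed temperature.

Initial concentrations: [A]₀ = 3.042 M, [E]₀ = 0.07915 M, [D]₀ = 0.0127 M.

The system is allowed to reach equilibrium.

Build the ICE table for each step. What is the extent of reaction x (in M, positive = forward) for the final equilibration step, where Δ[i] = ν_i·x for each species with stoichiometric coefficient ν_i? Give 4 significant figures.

Q₀ = 0.01734 vs Keq = 2.3390e-05 ⇒ Q>K, reverse
Step 1:
                  A         E         D
  I           3.042   0.07915    0.0127
  C         0.02536   0.01268  -0.01268
  E           3.067   0.09183 2.0209e-05
  solve Keq expr → x = -0.01268; check Q = 2.3390e-05

x = -0.01268 M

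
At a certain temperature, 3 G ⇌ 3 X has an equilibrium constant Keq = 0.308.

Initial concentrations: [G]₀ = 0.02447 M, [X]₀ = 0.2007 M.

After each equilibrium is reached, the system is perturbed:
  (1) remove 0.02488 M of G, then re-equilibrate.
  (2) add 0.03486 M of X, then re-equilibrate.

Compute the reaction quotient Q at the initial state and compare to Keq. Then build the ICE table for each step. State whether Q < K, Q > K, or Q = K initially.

Q₀ = 551.7; Q > K (proceeds reverse)

Q₀ = 551.7 vs Keq = 0.308 ⇒ Q>K, reverse
Step 1:
                    G           X
  init        0.02447      0.2007
  Δ            0.1099     -0.1099
  eq           0.1344     0.09077
  solve Keq expr → x = -0.03664; check Q = 0.308
Then remove 0.02488 M of G.
Step 2:
                    G           X
  init         0.1095     0.09077
  Δ           0.01003    -0.01003
  eq           0.1196     0.08074
  solve Keq expr → x = -0.003343; check Q = 0.308
Then add 0.03486 M of X.
Step 3:
                    G           X
  init         0.1196      0.1156
  Δ           0.02081    -0.02081
  eq           0.1404     0.09479
  solve Keq expr → x = -0.006936; check Q = 0.308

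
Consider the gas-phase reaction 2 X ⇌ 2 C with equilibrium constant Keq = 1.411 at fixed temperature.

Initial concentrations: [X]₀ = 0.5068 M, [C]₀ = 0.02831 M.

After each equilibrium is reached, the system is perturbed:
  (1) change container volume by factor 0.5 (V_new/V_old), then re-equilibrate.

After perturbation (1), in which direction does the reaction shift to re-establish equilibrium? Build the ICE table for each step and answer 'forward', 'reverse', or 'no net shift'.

Direction: no net shift

Q₀ = 0.00312 vs Keq = 1.411 ⇒ Q<K, forward
Step 1:
                    X           C
  Initial      0.5068     0.02831
  Change      -0.2622      0.2622
  Equil        0.2446      0.2905
  solve Keq expr → x = 0.1311; check Q = 1.411
Then change container volume by factor 0.5 (V_new/V_old).
Step 2:
                    X           C
  Initial      0.4892      0.5811
  Change            0           0
  Equil        0.4892      0.5811
  solve Keq expr → x = 0; check Q = 1.411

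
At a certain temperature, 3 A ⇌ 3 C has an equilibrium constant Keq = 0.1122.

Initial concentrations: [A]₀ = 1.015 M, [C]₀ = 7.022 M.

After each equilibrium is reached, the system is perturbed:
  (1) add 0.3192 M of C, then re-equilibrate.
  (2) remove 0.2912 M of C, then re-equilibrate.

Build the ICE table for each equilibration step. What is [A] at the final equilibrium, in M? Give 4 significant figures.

[A]_eq = 5.441 M

Q₀ = 331.1 vs Keq = 0.1122 ⇒ Q>K, reverse
Step 1:
                   A          C
  I            1.015      7.022
  C            4.407     -4.407
  E            5.422      2.615
  solve Keq expr → x = -1.469; check Q = 0.1122
Then add 0.3192 M of C.
Step 2:
                   A          C
  I            5.422      2.934
  C           0.2153    -0.2153
  E            5.637      2.719
  solve Keq expr → x = -0.07178; check Q = 0.1122
Then remove 0.2912 M of C.
Step 3:
                   A          C
  I            5.637      2.428
  C          -0.1964     0.1964
  E            5.441      2.624
  solve Keq expr → x = 0.06548; check Q = 0.1122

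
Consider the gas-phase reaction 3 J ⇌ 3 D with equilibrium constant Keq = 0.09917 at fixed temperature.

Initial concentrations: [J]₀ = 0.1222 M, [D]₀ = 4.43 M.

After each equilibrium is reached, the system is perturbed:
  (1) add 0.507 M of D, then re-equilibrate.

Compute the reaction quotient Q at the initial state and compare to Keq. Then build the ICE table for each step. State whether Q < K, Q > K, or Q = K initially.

Q₀ = 4.7643e+04; Q > K (proceeds reverse)

Q₀ = 4.7643e+04 vs Keq = 0.09917 ⇒ Q>K, reverse
Step 1:
                    J           D
  I            0.1222        4.43
  C              2.99       -2.99
  E             3.112        1.44
  solve Keq expr → x = -0.9965; check Q = 0.09917
Then add 0.507 M of D.
Step 2:
                    J           D
  I             3.112       1.947
  C            0.3466     -0.3466
  E             3.458       1.601
  solve Keq expr → x = -0.1155; check Q = 0.09917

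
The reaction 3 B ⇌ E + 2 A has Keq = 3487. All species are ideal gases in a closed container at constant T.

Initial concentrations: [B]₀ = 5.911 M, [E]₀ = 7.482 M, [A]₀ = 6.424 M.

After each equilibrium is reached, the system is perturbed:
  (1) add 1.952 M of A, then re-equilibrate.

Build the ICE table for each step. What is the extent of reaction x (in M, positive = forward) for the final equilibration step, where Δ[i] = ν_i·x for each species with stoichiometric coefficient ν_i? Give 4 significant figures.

x = -0.02614 M

Q₀ = 1.495 vs Keq = 3487 ⇒ Q<K, forward
Step 1:
                    B           E           A
  Initial       5.911       7.482       6.424
  Change       -5.271       1.757       3.514
  Equil        0.6396       9.239       9.938
  solve Keq expr → x = 1.757; check Q = 3487
Then add 1.952 M of A.
Step 2:
                    B           E           A
  Initial      0.6396       9.239       11.89
  Change      0.07843    -0.02614    -0.05229
  Equil        0.7181       9.213       11.84
  solve Keq expr → x = -0.02614; check Q = 3487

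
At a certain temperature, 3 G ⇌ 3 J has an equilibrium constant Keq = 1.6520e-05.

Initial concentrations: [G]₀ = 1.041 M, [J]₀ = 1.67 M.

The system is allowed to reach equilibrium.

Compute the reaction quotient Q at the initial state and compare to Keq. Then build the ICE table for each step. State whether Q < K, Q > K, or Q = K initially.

Q₀ = 4.129 vs Keq = 1.6520e-05 ⇒ Q>K, reverse
Step 1:
                  G         J
  init        1.041      1.67
  Δ           1.603    -1.603
  eq          2.644   0.06733
  solve Keq expr → x = -0.5342; check Q = 1.6520e-05

Q₀ = 4.129; Q > K (proceeds reverse)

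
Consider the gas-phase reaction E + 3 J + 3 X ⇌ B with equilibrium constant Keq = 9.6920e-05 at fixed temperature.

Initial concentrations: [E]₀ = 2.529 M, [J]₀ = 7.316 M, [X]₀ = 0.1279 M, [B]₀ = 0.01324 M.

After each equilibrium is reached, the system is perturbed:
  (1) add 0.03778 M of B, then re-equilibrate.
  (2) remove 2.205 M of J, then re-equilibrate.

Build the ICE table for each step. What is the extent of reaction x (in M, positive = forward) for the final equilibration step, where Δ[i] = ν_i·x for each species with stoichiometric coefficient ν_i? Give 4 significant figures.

Q₀ = 0.00639 vs Keq = 9.6920e-05 ⇒ Q>K, reverse
Step 1:
                    E           J           X           B
  I             2.529       7.316      0.1279     0.01324
  C           0.01279     0.03837     0.03837    -0.01279
  E             2.542       7.354      0.1663  4.5042e-04
  solve Keq expr → x = -0.01279; check Q = 9.6920e-05
Then add 0.03778 M of B.
Step 2:
                    E           J           X           B
  I             2.542       7.354      0.1663     0.03823
  C           0.03608      0.1082      0.1082    -0.03608
  E             2.578       7.463      0.2745    0.002148
  solve Keq expr → x = -0.03608; check Q = 9.6920e-05
Then remove 2.205 M of J.
Step 3:
                    E           J           X           B
  I             2.578       5.258      0.2745    0.002148
  C          0.001361    0.004082    0.004082   -0.001361
  E             2.579       5.262      0.2786  7.8743e-04
  solve Keq expr → x = -0.001361; check Q = 9.6920e-05

x = -0.001361 M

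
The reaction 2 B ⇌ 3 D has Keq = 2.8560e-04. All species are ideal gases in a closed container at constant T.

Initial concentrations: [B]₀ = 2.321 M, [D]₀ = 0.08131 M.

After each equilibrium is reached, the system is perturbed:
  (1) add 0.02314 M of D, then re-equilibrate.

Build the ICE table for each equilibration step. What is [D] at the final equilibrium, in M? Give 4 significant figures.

Q₀ = 9.9789e-05 vs Keq = 2.8560e-04 ⇒ Q<K, forward
Step 1:
                   B          D
  I            2.321    0.08131
  C         -0.02226    0.03339
  E            2.299     0.1147
  solve Keq expr → x = 0.01113; check Q = 2.8560e-04
Then add 0.02314 M of D.
Step 2:
                   B          D
  I            2.299     0.1378
  C          0.01509   -0.02264
  E            2.314     0.1152
  solve Keq expr → x = -0.007546; check Q = 2.8560e-04

[D]_eq = 0.1152 M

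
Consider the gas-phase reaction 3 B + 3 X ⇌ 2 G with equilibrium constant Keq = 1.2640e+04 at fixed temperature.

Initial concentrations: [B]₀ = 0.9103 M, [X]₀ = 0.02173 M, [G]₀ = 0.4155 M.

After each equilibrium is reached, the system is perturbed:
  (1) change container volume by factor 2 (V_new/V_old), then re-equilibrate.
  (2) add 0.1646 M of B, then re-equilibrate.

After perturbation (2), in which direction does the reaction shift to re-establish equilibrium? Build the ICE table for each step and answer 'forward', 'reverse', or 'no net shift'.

Q₀ = 2.2305e+04 vs Keq = 1.2640e+04 ⇒ Q>K, reverse
Step 1:
                    B           X           G
  I            0.9103     0.02173      0.4155
  C          0.004286    0.004286   -0.002857
  E            0.9146     0.02602      0.4126
  solve Keq expr → x = -0.001429; check Q = 1.2640e+04
Then change container volume by factor 2 (V_new/V_old).
Step 2:
                    B           X           G
  I            0.4573     0.01301      0.2063
  C           0.01738     0.01738    -0.01158
  E            0.4747     0.03038      0.1947
  solve Keq expr → x = -0.005792; check Q = 1.2640e+04
Then add 0.1646 M of B.
Step 3:
                    B           X           G
  I            0.6393     0.03038      0.1947
  C         -0.007194   -0.007194    0.004796
  E            0.6321     0.02319      0.1995
  solve Keq expr → x = 0.002398; check Q = 1.2640e+04

Direction: forward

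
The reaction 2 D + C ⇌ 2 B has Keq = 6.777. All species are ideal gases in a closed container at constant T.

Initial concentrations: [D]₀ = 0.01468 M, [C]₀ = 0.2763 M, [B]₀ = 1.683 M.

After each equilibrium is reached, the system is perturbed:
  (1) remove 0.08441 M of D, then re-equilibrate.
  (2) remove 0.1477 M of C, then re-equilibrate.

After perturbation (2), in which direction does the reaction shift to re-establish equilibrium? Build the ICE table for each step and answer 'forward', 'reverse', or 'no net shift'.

Direction: reverse

Q₀ = 4.7570e+04 vs Keq = 6.777 ⇒ Q>K, reverse
Step 1:
                    D           C           B
  init        0.01468      0.2763       1.683
  Δ            0.5621       0.281     -0.5621
  eq           0.5768      0.5573       1.121
  solve Keq expr → x = -0.281; check Q = 6.777
Then remove 0.08441 M of D.
Step 2:
                    D           C           B
  init         0.4924      0.5573       1.121
  Δ           0.04811     0.02406    -0.04811
  eq           0.5405      0.5814       1.073
  solve Keq expr → x = -0.02406; check Q = 6.777
Then remove 0.1477 M of C.
Step 3:
                    D           C           B
  init         0.5405      0.4337       1.073
  Δ           0.04451     0.02226    -0.04451
  eq            0.585       0.456       1.028
  solve Keq expr → x = -0.02226; check Q = 6.777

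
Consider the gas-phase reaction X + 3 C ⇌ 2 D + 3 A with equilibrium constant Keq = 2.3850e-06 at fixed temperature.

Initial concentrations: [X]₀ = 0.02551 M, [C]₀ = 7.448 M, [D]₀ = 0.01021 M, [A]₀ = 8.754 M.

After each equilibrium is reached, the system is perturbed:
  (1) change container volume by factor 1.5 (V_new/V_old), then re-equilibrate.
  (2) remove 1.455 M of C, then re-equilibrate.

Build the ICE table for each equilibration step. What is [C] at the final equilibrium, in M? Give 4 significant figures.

Q₀ = 0.006635 vs Keq = 2.3850e-06 ⇒ Q>K, reverse
Step 1:
                   X          C          D          A
  Initial    0.02551      7.448    0.01021      8.754
  Change    0.004999      0.015  -0.009997     -0.015
  Equil      0.03051      7.463 2.1288e-04      8.739
  solve Keq expr → x = -0.004999; check Q = 2.3850e-06
Then change container volume by factor 1.5 (V_new/V_old).
Step 2:
                   X          C          D          A
  Initial    0.02034      4.975 1.4192e-04      5.826
  Change  -1.5911e-05 -4.7734e-05 3.1823e-05 4.7734e-05
  Equil      0.02032      4.975 1.7374e-04      5.826
  solve Keq expr → x = 1.5911e-05; check Q = 2.3850e-06
Then remove 1.455 M of C.
Step 3:
                   X          C          D          A
  Initial    0.02032       3.52 1.7374e-04      5.826
  Change  3.5120e-05 1.0536e-04 -7.0240e-05 -1.0536e-04
  Equil      0.02036       3.52 1.0350e-04      5.826
  solve Keq expr → x = -3.5120e-05; check Q = 2.3850e-06

[C]_eq = 3.52 M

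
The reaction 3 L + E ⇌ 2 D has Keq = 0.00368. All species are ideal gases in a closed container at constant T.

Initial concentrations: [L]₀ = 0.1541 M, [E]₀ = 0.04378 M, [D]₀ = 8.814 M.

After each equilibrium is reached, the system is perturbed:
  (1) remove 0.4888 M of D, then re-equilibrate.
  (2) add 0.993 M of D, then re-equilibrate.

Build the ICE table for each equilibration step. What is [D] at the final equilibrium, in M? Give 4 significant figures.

[D]_eq = 3.122 M

Q₀ = 4.8491e+05 vs Keq = 0.00368 ⇒ Q>K, reverse
Step 1:
                  L         E         D
  I          0.1541   0.04378     8.814
  C            8.91      2.97     -5.94
  E           9.064     3.014     2.874
  solve Keq expr → x = -2.97; check Q = 0.00368
Then remove 0.4888 M of D.
Step 2:
                  L         E         D
  I           9.064     3.014     2.385
  C         -0.3795   -0.1265     0.253
  E           8.685     2.887     2.638
  solve Keq expr → x = 0.1265; check Q = 0.00368
Then add 0.993 M of D.
Step 3:
                  L         E         D
  I           8.685     2.887     3.631
  C          0.7631    0.2544   -0.5087
  E           9.448     3.142     3.122
  solve Keq expr → x = -0.2544; check Q = 0.00368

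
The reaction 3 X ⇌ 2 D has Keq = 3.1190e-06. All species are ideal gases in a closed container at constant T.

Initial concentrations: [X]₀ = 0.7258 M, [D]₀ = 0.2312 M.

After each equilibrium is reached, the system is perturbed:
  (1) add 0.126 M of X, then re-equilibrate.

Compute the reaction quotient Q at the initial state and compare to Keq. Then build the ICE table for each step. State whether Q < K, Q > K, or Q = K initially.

Q₀ = 0.1398 vs Keq = 3.1190e-06 ⇒ Q>K, reverse
Step 1:
                  X         D
  I          0.7258    0.2312
  C          0.3439   -0.2292
  E            1.07  0.001954
  solve Keq expr → x = -0.1146; check Q = 3.1190e-06
Then add 0.126 M of X.
Step 2:
                  X         D
  I           1.196  0.001954
  C       -5.3049e-04 3.5366e-04
  E           1.195  0.002307
  solve Keq expr → x = 1.7683e-04; check Q = 3.1190e-06

Q₀ = 0.1398; Q > K (proceeds reverse)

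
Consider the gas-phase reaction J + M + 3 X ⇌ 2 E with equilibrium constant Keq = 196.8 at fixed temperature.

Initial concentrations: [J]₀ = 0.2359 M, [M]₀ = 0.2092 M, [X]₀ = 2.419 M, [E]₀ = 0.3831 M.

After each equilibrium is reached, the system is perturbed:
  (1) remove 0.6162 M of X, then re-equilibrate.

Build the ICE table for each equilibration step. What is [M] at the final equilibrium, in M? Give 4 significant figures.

Q₀ = 0.2101 vs Keq = 196.8 ⇒ Q<K, forward
Step 1:
                   J          M          X          E
  I           0.2359     0.2092      2.419     0.3831
  C          -0.1965    -0.1965    -0.5895      0.393
  E          0.03939    0.01269      1.829     0.7761
  solve Keq expr → x = 0.1965; check Q = 196.8
Then remove 0.6162 M of X.
Step 2:
                   J          M          X          E
  I          0.03939    0.01269      1.213     0.7761
  C          0.01413    0.01413    0.04239   -0.02826
  E          0.05352    0.02682      1.256     0.7479
  solve Keq expr → x = -0.01413; check Q = 196.8

[M]_eq = 0.02682 M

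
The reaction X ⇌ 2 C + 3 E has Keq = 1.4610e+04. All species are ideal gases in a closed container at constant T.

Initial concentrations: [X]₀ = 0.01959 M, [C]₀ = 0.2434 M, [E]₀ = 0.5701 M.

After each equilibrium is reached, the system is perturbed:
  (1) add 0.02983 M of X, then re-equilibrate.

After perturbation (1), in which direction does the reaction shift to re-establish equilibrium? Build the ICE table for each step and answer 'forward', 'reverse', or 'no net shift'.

Direction: forward

Q₀ = 0.5604 vs Keq = 1.4610e+04 ⇒ Q<K, forward
Step 1:
                   X          C          E
  I          0.01959     0.2434     0.5701
  C         -0.01959    0.03918    0.05877
  E       1.3592e-06     0.2826     0.6289
  solve Keq expr → x = 0.01959; check Q = 1.4610e+04
Then add 0.02983 M of X.
Step 2:
                   X          C          E
  I          0.02983     0.2826     0.6289
  C         -0.02983    0.05966    0.08949
  E       2.9717e-06     0.3422     0.7184
  solve Keq expr → x = 0.02983; check Q = 1.4610e+04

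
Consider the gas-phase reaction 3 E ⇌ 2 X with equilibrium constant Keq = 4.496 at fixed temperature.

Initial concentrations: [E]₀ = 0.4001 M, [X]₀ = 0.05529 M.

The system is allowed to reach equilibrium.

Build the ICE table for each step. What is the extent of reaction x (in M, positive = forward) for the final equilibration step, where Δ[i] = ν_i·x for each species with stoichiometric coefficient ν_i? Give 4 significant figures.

Q₀ = 0.04773 vs Keq = 4.496 ⇒ Q<K, forward
Step 1:
                    E           X
  Initial      0.4001     0.05529
  Change      -0.2006      0.1337
  Equil        0.1995       0.189
  solve Keq expr → x = 0.06685; check Q = 4.496

x = 0.06685 M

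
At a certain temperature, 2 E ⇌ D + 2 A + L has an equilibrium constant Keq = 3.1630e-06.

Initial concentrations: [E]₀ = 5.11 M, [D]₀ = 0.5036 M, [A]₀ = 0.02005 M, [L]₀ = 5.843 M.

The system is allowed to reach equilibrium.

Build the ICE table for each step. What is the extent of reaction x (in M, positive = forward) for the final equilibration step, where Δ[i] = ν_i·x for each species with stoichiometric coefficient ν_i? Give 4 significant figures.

Q₀ = 4.5301e-05 vs Keq = 3.1630e-06 ⇒ Q>K, reverse
Step 1:
                   E          D          A          L
  Initial       5.11     0.5036    0.02005      5.843
  Change     0.01469  -0.007347   -0.01469  -0.007347
  Equil        5.125     0.4963   0.005356      5.836
  solve Keq expr → x = -0.007347; check Q = 3.1630e-06

x = -0.007347 M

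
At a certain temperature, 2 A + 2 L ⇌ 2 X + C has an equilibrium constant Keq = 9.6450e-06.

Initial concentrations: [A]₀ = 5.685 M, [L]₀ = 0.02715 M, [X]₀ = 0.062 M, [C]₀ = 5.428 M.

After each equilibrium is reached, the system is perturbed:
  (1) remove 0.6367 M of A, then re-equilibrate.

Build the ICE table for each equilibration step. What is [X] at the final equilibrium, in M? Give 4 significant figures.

Q₀ = 0.8758 vs Keq = 9.6450e-06 ⇒ Q>K, reverse
Step 1:
                    A           L           X           C
  init          5.685     0.02715       0.062       5.428
  Δ           0.06132     0.06132    -0.06132    -0.03066
  eq            5.746     0.08847  6.7959e-04       5.397
  solve Keq expr → x = -0.03066; check Q = 9.6450e-06
Then remove 0.6367 M of A.
Step 2:
                    A           L           X           C
  init           5.11     0.08847  6.7959e-04       5.397
  Δ        7.4778e-05  7.4778e-05 -7.4778e-05 -3.7389e-05
  eq             5.11     0.08855  6.0482e-04       5.397
  solve Keq expr → x = -3.7389e-05; check Q = 9.6450e-06

[X]_eq = 6.0482e-04 M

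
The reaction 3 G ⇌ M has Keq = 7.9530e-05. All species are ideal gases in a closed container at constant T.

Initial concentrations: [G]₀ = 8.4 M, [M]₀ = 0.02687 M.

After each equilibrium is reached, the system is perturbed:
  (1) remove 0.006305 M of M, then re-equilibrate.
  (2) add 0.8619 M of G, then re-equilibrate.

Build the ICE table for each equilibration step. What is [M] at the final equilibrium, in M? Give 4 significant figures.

Q₀ = 4.5335e-05 vs Keq = 7.9530e-05 ⇒ Q<K, forward
Step 1:
                  G         M
  Initial       8.4   0.02687
  Change    -0.0579    0.0193
  Equil       8.342   0.04617
  solve Keq expr → x = 0.0193; check Q = 7.9530e-05
Then remove 0.006305 M of M.
Step 2:
                  G         M
  Initial     8.342   0.03986
  Change   -0.01802  0.006006
  Equil       8.324   0.04587
  solve Keq expr → x = 0.006006; check Q = 7.9530e-05
Then add 0.8619 M of G.
Step 3:
                  G         M
  Initial     9.186   0.04587
  Change   -0.04464   0.01488
  Equil       9.141   0.06075
  solve Keq expr → x = 0.01488; check Q = 7.9530e-05

[M]_eq = 0.06075 M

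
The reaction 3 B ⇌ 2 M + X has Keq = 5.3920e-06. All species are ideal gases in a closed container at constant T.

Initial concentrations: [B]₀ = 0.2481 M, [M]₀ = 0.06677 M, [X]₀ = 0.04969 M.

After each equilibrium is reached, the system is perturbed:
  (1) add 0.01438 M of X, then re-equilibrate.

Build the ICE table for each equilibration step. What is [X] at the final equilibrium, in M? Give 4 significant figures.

[X]_eq = 0.032 M

Q₀ = 0.01451 vs Keq = 5.3920e-06 ⇒ Q>K, reverse
Step 1:
                   B          M          X
  I           0.2481    0.06677    0.04969
  C          0.09494    -0.0633   -0.03165
  E            0.343   0.003473    0.01804
  solve Keq expr → x = -0.03165; check Q = 5.3920e-06
Then add 0.01438 M of X.
Step 2:
                   B          M          X
  I            0.343   0.003473    0.03242
  C         0.001276 -8.5063e-04 -4.2532e-04
  E           0.3443   0.002623      0.032
  solve Keq expr → x = -4.2532e-04; check Q = 5.3920e-06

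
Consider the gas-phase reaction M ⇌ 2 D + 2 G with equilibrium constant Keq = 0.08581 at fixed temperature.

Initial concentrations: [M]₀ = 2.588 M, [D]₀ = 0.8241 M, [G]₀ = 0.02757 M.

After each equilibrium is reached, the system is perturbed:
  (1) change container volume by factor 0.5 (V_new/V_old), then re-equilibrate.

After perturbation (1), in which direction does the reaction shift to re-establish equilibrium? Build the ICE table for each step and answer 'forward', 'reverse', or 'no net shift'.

Direction: reverse

Q₀ = 1.9947e-04 vs Keq = 0.08581 ⇒ Q<K, forward
Step 1:
                  M         D         G
  Initial     2.588    0.8241   0.02757
  Change    -0.1787    0.3573    0.3573
  Equil       2.409     1.181    0.3849
  solve Keq expr → x = 0.1787; check Q = 0.08581
Then change container volume by factor 0.5 (V_new/V_old).
Step 2:
                  M         D         G
  Initial     4.819     2.363    0.7698
  Change     0.2149   -0.4298   -0.4298
  Equil       5.034     1.933      0.34
  solve Keq expr → x = -0.2149; check Q = 0.08581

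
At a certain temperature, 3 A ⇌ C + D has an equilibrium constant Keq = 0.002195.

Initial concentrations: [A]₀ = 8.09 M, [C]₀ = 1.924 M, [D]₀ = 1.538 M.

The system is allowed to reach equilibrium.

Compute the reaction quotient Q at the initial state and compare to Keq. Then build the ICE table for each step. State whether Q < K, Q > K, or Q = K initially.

Q₀ = 0.005589; Q > K (proceeds reverse)

Q₀ = 0.005589 vs Keq = 0.002195 ⇒ Q>K, reverse
Step 1:
                   A          C          D
  Initial       8.09      1.924      1.538
  Change       1.182    -0.3941    -0.3941
  Equil        9.272       1.53      1.144
  solve Keq expr → x = -0.3941; check Q = 0.002195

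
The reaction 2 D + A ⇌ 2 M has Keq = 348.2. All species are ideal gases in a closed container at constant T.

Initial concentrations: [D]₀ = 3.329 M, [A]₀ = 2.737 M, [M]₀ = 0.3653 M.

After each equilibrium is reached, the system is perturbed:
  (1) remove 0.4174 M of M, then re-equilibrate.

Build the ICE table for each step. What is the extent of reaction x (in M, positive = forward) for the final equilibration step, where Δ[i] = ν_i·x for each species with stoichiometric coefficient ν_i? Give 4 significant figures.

x = 0.009584 M

Q₀ = 0.004399 vs Keq = 348.2 ⇒ Q<K, forward
Step 1:
                   D          A          M
  I            3.329      2.737     0.3653
  C           -3.154     -1.577      3.154
  E           0.1751       1.16      3.519
  solve Keq expr → x = 1.577; check Q = 348.2
Then remove 0.4174 M of M.
Step 2:
                   D          A          M
  I           0.1751       1.16      3.102
  C         -0.01917  -0.009584    0.01917
  E           0.1559       1.15      3.121
  solve Keq expr → x = 0.009584; check Q = 348.2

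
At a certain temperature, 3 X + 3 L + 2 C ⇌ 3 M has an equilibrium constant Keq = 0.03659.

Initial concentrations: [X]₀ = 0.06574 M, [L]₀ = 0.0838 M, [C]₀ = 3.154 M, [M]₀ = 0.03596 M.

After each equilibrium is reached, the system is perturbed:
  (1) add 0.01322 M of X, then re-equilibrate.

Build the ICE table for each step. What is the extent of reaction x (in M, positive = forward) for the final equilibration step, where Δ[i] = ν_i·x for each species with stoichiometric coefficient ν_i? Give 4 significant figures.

Q₀ = 27.96 vs Keq = 0.03659 ⇒ Q>K, reverse
Step 1:
                    X           L           C           M
  Initial     0.06574      0.0838       3.154     0.03596
  Change      0.02839     0.02839     0.01893    -0.02839
  Equil       0.09413      0.1122       3.173     0.00757
  solve Keq expr → x = -0.009463; check Q = 0.03659
Then add 0.01322 M of X.
Step 2:
                    X           L           C           M
  Initial      0.1073      0.1122       3.173     0.00757
  Change  -9.1820e-04 -9.1820e-04 -6.1213e-04  9.1820e-04
  Equil        0.1064      0.1113       3.172    0.008488
  solve Keq expr → x = 3.0607e-04; check Q = 0.03659

x = 3.0607e-04 M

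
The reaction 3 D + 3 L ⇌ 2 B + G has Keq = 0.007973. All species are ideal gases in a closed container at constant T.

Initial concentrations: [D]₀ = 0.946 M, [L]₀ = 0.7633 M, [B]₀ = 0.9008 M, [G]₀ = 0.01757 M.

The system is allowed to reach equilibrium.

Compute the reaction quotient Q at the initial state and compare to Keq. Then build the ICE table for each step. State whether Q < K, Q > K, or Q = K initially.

Q₀ = 0.03787; Q > K (proceeds reverse)

Q₀ = 0.03787 vs Keq = 0.007973 ⇒ Q>K, reverse
Step 1:
                    D           L           B           G
  I             0.946      0.7633      0.9008     0.01757
  C           0.03748     0.03748    -0.02499    -0.01249
  E            0.9835      0.8008      0.8758    0.005077
  solve Keq expr → x = -0.01249; check Q = 0.007973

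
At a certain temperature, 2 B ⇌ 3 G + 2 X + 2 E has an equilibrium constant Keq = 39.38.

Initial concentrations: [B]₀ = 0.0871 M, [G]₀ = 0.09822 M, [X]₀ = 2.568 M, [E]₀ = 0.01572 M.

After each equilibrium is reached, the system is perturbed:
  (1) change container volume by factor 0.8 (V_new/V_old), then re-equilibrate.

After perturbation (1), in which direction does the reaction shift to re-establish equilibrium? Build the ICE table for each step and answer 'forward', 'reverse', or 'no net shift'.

Direction: reverse

Q₀ = 2.0354e-04 vs Keq = 39.38 ⇒ Q<K, forward
Step 1:
                    B           G           X           E
  init         0.0871     0.09822       2.568     0.01572
  Δ          -0.08274      0.1241     0.08274     0.08274
  eq          0.00436      0.2223       2.651     0.09846
  solve Keq expr → x = 0.04137; check Q = 39.38
Then change container volume by factor 0.8 (V_new/V_old).
Step 2:
                    B           G           X           E
  init        0.00545      0.2779       3.313      0.1231
  Δ          0.003526   -0.005289   -0.003526   -0.003526
  eq         0.008976      0.2726        3.31      0.1195
  solve Keq expr → x = -0.001763; check Q = 39.38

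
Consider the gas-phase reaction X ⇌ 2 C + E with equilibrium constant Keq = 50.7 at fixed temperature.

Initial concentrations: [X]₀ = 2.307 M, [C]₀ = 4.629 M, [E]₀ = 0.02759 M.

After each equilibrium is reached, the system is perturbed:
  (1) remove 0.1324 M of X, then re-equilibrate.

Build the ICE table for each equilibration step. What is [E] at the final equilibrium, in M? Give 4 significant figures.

Q₀ = 0.2563 vs Keq = 50.7 ⇒ Q<K, forward
Step 1:
                    X           C           E
  init          2.307       4.629     0.02759
  Δ            -1.166       2.332       1.166
  eq            1.141       6.961       1.194
  solve Keq expr → x = 1.166; check Q = 50.7
Then remove 0.1324 M of X.
Step 2:
                    X           C           E
  init          1.009       6.961       1.194
  Δ           0.05135     -0.1027    -0.05135
  eq             1.06       6.858       1.142
  solve Keq expr → x = -0.05135; check Q = 50.7

[E]_eq = 1.142 M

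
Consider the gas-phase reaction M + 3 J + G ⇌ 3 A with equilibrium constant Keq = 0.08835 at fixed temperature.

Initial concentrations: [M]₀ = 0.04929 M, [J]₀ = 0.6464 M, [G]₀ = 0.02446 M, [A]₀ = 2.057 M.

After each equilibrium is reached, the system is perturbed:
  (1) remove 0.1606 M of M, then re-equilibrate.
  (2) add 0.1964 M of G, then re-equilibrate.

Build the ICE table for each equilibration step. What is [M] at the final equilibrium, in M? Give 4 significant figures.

[M]_eq = 0.3741 M

Q₀ = 2.6729e+04 vs Keq = 0.08835 ⇒ Q>K, reverse
Step 1:
                   M          J          G          A
  Initial    0.04929     0.6464    0.02446      2.057
  Change       0.484      1.452      0.484     -1.452
  Equil       0.5333      2.098     0.5085     0.6049
  solve Keq expr → x = -0.484; check Q = 0.08835
Then remove 0.1606 M of M.
Step 2:
                   M          J          G          A
  Initial     0.3727      2.098     0.5085     0.6049
  Change     0.01477     0.0443    0.01477    -0.0443
  Equil       0.3875      2.143     0.5232     0.5606
  solve Keq expr → x = -0.01477; check Q = 0.08835
Then add 0.1964 M of G.
Step 3:
                   M          J          G          A
  Initial     0.3875      2.143     0.7196     0.5606
  Change    -0.01341   -0.04022   -0.01341    0.04022
  Equil       0.3741      2.103     0.7062     0.6009
  solve Keq expr → x = 0.01341; check Q = 0.08835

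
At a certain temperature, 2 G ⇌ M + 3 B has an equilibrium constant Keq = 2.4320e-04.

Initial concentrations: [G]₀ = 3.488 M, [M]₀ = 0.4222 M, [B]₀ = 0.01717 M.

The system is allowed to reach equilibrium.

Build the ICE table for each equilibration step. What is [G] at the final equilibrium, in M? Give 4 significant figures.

Q₀ = 1.7566e-07 vs Keq = 2.4320e-04 ⇒ Q<K, forward
Step 1:
                   G          M          B
  I            3.488     0.4222    0.01717
  C          -0.1085    0.05427     0.1628
  E            3.379     0.4765       0.18
  solve Keq expr → x = 0.05427; check Q = 2.4320e-04

[G]_eq = 3.379 M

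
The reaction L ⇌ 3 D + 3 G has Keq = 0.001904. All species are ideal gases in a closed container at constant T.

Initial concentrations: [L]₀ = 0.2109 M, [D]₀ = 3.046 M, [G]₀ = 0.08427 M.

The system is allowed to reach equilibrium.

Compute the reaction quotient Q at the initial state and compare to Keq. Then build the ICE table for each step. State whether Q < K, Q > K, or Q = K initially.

Q₀ = 0.08019 vs Keq = 0.001904 ⇒ Q>K, reverse
Step 1:
                  L         D         G
  Initial    0.2109     3.046   0.08427
  Change    0.01961  -0.05883  -0.05883
  Equil      0.2305     2.987   0.02544
  solve Keq expr → x = -0.01961; check Q = 0.001904

Q₀ = 0.08019; Q > K (proceeds reverse)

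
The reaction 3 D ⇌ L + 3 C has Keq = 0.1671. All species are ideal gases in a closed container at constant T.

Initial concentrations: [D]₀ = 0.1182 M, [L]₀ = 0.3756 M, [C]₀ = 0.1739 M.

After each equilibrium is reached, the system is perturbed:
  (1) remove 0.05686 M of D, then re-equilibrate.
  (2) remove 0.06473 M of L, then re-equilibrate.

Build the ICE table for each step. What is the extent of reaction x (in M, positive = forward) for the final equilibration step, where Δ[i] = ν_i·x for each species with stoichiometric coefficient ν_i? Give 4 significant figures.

Q₀ = 1.196 vs Keq = 0.1671 ⇒ Q>K, reverse
Step 1:
                  D         L         C
  init       0.1182    0.3756    0.1739
  Δ         0.04644  -0.01548  -0.04644
  eq         0.1646    0.3601    0.1275
  solve Keq expr → x = -0.01548; check Q = 0.1671
Then remove 0.05686 M of D.
Step 2:
                  D         L         C
  init       0.1078    0.3601    0.1275
  Δ         0.02437 -0.008124  -0.02437
  eq         0.1322     0.352    0.1031
  solve Keq expr → x = -0.008124; check Q = 0.1671
Then remove 0.06473 M of L.
Step 3:
                  D         L         C
  init       0.1322    0.2873    0.1031
  Δ       -0.003851  0.001284  0.003851
  eq         0.1283    0.2886    0.1069
  solve Keq expr → x = 0.001284; check Q = 0.1671

x = 0.001284 M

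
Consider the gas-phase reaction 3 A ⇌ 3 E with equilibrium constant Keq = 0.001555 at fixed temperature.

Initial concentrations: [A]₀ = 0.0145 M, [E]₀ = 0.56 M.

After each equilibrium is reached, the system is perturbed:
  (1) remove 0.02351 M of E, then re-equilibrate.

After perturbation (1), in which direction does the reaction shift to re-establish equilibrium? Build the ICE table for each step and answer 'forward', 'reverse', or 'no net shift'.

Direction: forward

Q₀ = 5.7605e+04 vs Keq = 0.001555 ⇒ Q>K, reverse
Step 1:
                    A           E
  Initial      0.0145        0.56
  Change       0.5004     -0.5004
  Equil        0.5149     0.05965
  solve Keq expr → x = -0.1668; check Q = 0.001555
Then remove 0.02351 M of E.
Step 2:
                    A           E
  Initial      0.5149     0.03614
  Change     -0.02107     0.02107
  Equil        0.4938     0.05721
  solve Keq expr → x = 0.007023; check Q = 0.001555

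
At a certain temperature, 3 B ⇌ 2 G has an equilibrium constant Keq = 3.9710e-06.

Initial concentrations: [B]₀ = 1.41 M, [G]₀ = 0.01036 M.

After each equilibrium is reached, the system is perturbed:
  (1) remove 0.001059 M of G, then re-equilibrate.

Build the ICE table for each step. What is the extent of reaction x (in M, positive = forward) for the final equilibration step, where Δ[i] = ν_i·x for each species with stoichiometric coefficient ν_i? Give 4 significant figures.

Q₀ = 3.8288e-05 vs Keq = 3.9710e-06 ⇒ Q>K, reverse
Step 1:
                    B           G
  init           1.41     0.01036
  Δ           0.01048   -0.006986
  eq             1.42    0.003374
  solve Keq expr → x = -0.003493; check Q = 3.9710e-06
Then remove 0.001059 M of G.
Step 2:
                    B           G
  init           1.42    0.002315
  Δ          -0.00158    0.001053
  eq            1.419    0.003368
  solve Keq expr → x = 5.2669e-04; check Q = 3.9710e-06

x = 5.2669e-04 M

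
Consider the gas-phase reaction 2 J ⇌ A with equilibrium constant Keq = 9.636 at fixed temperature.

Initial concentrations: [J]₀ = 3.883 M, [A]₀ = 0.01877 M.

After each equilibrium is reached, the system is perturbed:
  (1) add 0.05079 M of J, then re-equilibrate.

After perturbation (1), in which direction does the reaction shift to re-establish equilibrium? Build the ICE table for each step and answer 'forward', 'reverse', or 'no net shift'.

Direction: forward

Q₀ = 0.001245 vs Keq = 9.636 ⇒ Q<K, forward
Step 1:
                   J          A
  I            3.883    0.01877
  C           -3.457      1.729
  E           0.4258      1.747
  solve Keq expr → x = 1.729; check Q = 9.636
Then add 0.05079 M of J.
Step 2:
                   J          A
  I           0.4766      1.747
  C         -0.04788    0.02394
  E           0.4287      1.771
  solve Keq expr → x = 0.02394; check Q = 9.636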